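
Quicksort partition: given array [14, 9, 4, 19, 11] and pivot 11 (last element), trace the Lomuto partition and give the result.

Lomuto partition with pivot = 11:

Initial array: [14, 9, 4, 19, 11]

arr[0]=14 > 11: no swap
arr[1]=9 <= 11: swap with position 0, array becomes [9, 14, 4, 19, 11]
arr[2]=4 <= 11: swap with position 1, array becomes [9, 4, 14, 19, 11]
arr[3]=19 > 11: no swap

Place pivot at position 2: [9, 4, 11, 19, 14]
Pivot position: 2

After partitioning with pivot 11, the array becomes [9, 4, 11, 19, 14]. The pivot is placed at index 2. All elements to the left of the pivot are <= 11, and all elements to the right are > 11.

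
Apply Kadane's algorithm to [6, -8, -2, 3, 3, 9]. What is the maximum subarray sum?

Using Kadane's algorithm on [6, -8, -2, 3, 3, 9]:

Scanning through the array:
Position 1 (value -8): max_ending_here = -2, max_so_far = 6
Position 2 (value -2): max_ending_here = -2, max_so_far = 6
Position 3 (value 3): max_ending_here = 3, max_so_far = 6
Position 4 (value 3): max_ending_here = 6, max_so_far = 6
Position 5 (value 9): max_ending_here = 15, max_so_far = 15

Maximum subarray: [3, 3, 9]
Maximum sum: 15

The maximum subarray is [3, 3, 9] with sum 15. This subarray runs from index 3 to index 5.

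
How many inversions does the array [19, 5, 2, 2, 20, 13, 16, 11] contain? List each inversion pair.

Finding inversions in [19, 5, 2, 2, 20, 13, 16, 11]:

(0, 1): arr[0]=19 > arr[1]=5
(0, 2): arr[0]=19 > arr[2]=2
(0, 3): arr[0]=19 > arr[3]=2
(0, 5): arr[0]=19 > arr[5]=13
(0, 6): arr[0]=19 > arr[6]=16
(0, 7): arr[0]=19 > arr[7]=11
(1, 2): arr[1]=5 > arr[2]=2
(1, 3): arr[1]=5 > arr[3]=2
(4, 5): arr[4]=20 > arr[5]=13
(4, 6): arr[4]=20 > arr[6]=16
(4, 7): arr[4]=20 > arr[7]=11
(5, 7): arr[5]=13 > arr[7]=11
(6, 7): arr[6]=16 > arr[7]=11

Total inversions: 13

The array has 13 inversion(s): (0,1), (0,2), (0,3), (0,5), (0,6), (0,7), (1,2), (1,3), (4,5), (4,6), (4,7), (5,7), (6,7). Each pair (i,j) satisfies i < j and arr[i] > arr[j].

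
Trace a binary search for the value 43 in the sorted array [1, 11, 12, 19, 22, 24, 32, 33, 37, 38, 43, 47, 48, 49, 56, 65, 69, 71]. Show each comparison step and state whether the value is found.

Binary search for 43 in [1, 11, 12, 19, 22, 24, 32, 33, 37, 38, 43, 47, 48, 49, 56, 65, 69, 71]:

lo=0, hi=17, mid=8, arr[mid]=37 -> 37 < 43, search right half
lo=9, hi=17, mid=13, arr[mid]=49 -> 49 > 43, search left half
lo=9, hi=12, mid=10, arr[mid]=43 -> Found target at index 10!

Binary search finds 43 at index 10 after 3 comparisons. The search repeatedly halves the search space by comparing with the middle element.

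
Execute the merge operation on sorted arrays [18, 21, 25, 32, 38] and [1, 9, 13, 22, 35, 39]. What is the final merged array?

Merging process:

Compare 18 vs 1: take 1 from right. Merged: [1]
Compare 18 vs 9: take 9 from right. Merged: [1, 9]
Compare 18 vs 13: take 13 from right. Merged: [1, 9, 13]
Compare 18 vs 22: take 18 from left. Merged: [1, 9, 13, 18]
Compare 21 vs 22: take 21 from left. Merged: [1, 9, 13, 18, 21]
Compare 25 vs 22: take 22 from right. Merged: [1, 9, 13, 18, 21, 22]
Compare 25 vs 35: take 25 from left. Merged: [1, 9, 13, 18, 21, 22, 25]
Compare 32 vs 35: take 32 from left. Merged: [1, 9, 13, 18, 21, 22, 25, 32]
Compare 38 vs 35: take 35 from right. Merged: [1, 9, 13, 18, 21, 22, 25, 32, 35]
Compare 38 vs 39: take 38 from left. Merged: [1, 9, 13, 18, 21, 22, 25, 32, 35, 38]
Append remaining from right: [39]. Merged: [1, 9, 13, 18, 21, 22, 25, 32, 35, 38, 39]

Final merged array: [1, 9, 13, 18, 21, 22, 25, 32, 35, 38, 39]
Total comparisons: 10

The merged array is [1, 9, 13, 18, 21, 22, 25, 32, 35, 38, 39], requiring 10 comparisons. The merge step runs in O(n) time where n is the total number of elements.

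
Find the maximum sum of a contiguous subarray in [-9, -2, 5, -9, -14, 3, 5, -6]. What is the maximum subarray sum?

Using Kadane's algorithm on [-9, -2, 5, -9, -14, 3, 5, -6]:

Scanning through the array:
Position 1 (value -2): max_ending_here = -2, max_so_far = -2
Position 2 (value 5): max_ending_here = 5, max_so_far = 5
Position 3 (value -9): max_ending_here = -4, max_so_far = 5
Position 4 (value -14): max_ending_here = -14, max_so_far = 5
Position 5 (value 3): max_ending_here = 3, max_so_far = 5
Position 6 (value 5): max_ending_here = 8, max_so_far = 8
Position 7 (value -6): max_ending_here = 2, max_so_far = 8

Maximum subarray: [3, 5]
Maximum sum: 8

The maximum subarray is [3, 5] with sum 8. This subarray runs from index 5 to index 6.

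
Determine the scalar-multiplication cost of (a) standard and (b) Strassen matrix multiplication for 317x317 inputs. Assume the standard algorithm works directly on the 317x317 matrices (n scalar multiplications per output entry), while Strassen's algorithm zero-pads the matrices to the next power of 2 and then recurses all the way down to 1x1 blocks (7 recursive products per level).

Matrix multiplication for 317x317 matrices:

Strassen's algorithm requires power-of-2 dimensions. Pad 317x317 to 512x512 (next power of 2).

Standard algorithm: 317^3 = 31855013 multiplications
Strassen's algorithm: 7^(log2(512)) = 7^9 = 40353607 multiplications
Difference: 31855013 - 40353607 = -8498594 (Strassen uses MORE here due to padding overhead — for small or just-over-power-of-2 n, padding can outweigh the per-level savings)

Standard: 31855013 multiplications (317^3). Strassen: 40353607 multiplications (7^9, after padding to 512x512). Strassen reduces 8 recursive multiplications to 7 at each level.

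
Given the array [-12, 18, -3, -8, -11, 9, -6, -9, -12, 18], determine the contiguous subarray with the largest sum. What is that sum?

Using Kadane's algorithm on [-12, 18, -3, -8, -11, 9, -6, -9, -12, 18]:

Scanning through the array:
Position 1 (value 18): max_ending_here = 18, max_so_far = 18
Position 2 (value -3): max_ending_here = 15, max_so_far = 18
Position 3 (value -8): max_ending_here = 7, max_so_far = 18
Position 4 (value -11): max_ending_here = -4, max_so_far = 18
Position 5 (value 9): max_ending_here = 9, max_so_far = 18
Position 6 (value -6): max_ending_here = 3, max_so_far = 18
Position 7 (value -9): max_ending_here = -6, max_so_far = 18
Position 8 (value -12): max_ending_here = -12, max_so_far = 18
Position 9 (value 18): max_ending_here = 18, max_so_far = 18

Maximum subarray: [18]
Maximum sum: 18

The maximum subarray is [18] with sum 18. This subarray runs from index 1 to index 1.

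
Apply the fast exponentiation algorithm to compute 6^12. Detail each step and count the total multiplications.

Computing 6^12 by squaring (build up from 6^1; each line after the first costs one multiplication):

6^1 = 6
6^2 = (6^1)^2 = 6^2 = 36
6^3 = 6 * 6^2 = 6 * 36 = 216
6^6 = (6^3)^2 = 216^2 = 46656
6^12 = (6^6)^2 = 46656^2 = 2176782336

Result: 2176782336
Multiplications needed: 4 (4 lines after 6^1)

6^12 = 2176782336. Using exponentiation by squaring, this requires 4 multiplications. The key idea: if the exponent is even, square the half-power; if odd, multiply by the base once.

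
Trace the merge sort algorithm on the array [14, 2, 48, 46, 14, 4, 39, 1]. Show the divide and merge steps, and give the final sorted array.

Merge sort trace:

Split: [14, 2, 48, 46, 14, 4, 39, 1] -> [14, 2, 48, 46] and [14, 4, 39, 1]
  Split: [14, 2, 48, 46] -> [14, 2] and [48, 46]
    Split: [14, 2] -> [14] and [2]
    Merge: [14] + [2] -> [2, 14]
    Split: [48, 46] -> [48] and [46]
    Merge: [48] + [46] -> [46, 48]
  Merge: [2, 14] + [46, 48] -> [2, 14, 46, 48]
  Split: [14, 4, 39, 1] -> [14, 4] and [39, 1]
    Split: [14, 4] -> [14] and [4]
    Merge: [14] + [4] -> [4, 14]
    Split: [39, 1] -> [39] and [1]
    Merge: [39] + [1] -> [1, 39]
  Merge: [4, 14] + [1, 39] -> [1, 4, 14, 39]
Merge: [2, 14, 46, 48] + [1, 4, 14, 39] -> [1, 2, 4, 14, 14, 39, 46, 48]

Final sorted array: [1, 2, 4, 14, 14, 39, 46, 48]

The merge sort proceeds by recursively splitting the array and merging sorted halves.
After all merges, the sorted array is [1, 2, 4, 14, 14, 39, 46, 48].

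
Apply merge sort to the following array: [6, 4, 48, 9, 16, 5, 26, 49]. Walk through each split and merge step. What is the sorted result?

Merge sort trace:

Split: [6, 4, 48, 9, 16, 5, 26, 49] -> [6, 4, 48, 9] and [16, 5, 26, 49]
  Split: [6, 4, 48, 9] -> [6, 4] and [48, 9]
    Split: [6, 4] -> [6] and [4]
    Merge: [6] + [4] -> [4, 6]
    Split: [48, 9] -> [48] and [9]
    Merge: [48] + [9] -> [9, 48]
  Merge: [4, 6] + [9, 48] -> [4, 6, 9, 48]
  Split: [16, 5, 26, 49] -> [16, 5] and [26, 49]
    Split: [16, 5] -> [16] and [5]
    Merge: [16] + [5] -> [5, 16]
    Split: [26, 49] -> [26] and [49]
    Merge: [26] + [49] -> [26, 49]
  Merge: [5, 16] + [26, 49] -> [5, 16, 26, 49]
Merge: [4, 6, 9, 48] + [5, 16, 26, 49] -> [4, 5, 6, 9, 16, 26, 48, 49]

Final sorted array: [4, 5, 6, 9, 16, 26, 48, 49]

The merge sort proceeds by recursively splitting the array and merging sorted halves.
After all merges, the sorted array is [4, 5, 6, 9, 16, 26, 48, 49].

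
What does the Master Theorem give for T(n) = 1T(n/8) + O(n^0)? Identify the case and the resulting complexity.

Master Theorem for T(n) = 1T(n/8) + O(n^0):

a = 1, b = 8, c = 0
log_b(a) = log_8(1) = 0.0000

Case 2: c = 0 = log_8(1) = 0.0000
T(n) = O(n^0 log n) = O(log n)

For T(n) = 1T(n/8) + O(n^0): log_8(1) = 0.0000. This is Case 2 of the Master Theorem (c = log_b(a), equal work at all levels), giving O(log n).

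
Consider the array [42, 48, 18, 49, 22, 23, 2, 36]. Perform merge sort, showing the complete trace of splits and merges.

Merge sort trace:

Split: [42, 48, 18, 49, 22, 23, 2, 36] -> [42, 48, 18, 49] and [22, 23, 2, 36]
  Split: [42, 48, 18, 49] -> [42, 48] and [18, 49]
    Split: [42, 48] -> [42] and [48]
    Merge: [42] + [48] -> [42, 48]
    Split: [18, 49] -> [18] and [49]
    Merge: [18] + [49] -> [18, 49]
  Merge: [42, 48] + [18, 49] -> [18, 42, 48, 49]
  Split: [22, 23, 2, 36] -> [22, 23] and [2, 36]
    Split: [22, 23] -> [22] and [23]
    Merge: [22] + [23] -> [22, 23]
    Split: [2, 36] -> [2] and [36]
    Merge: [2] + [36] -> [2, 36]
  Merge: [22, 23] + [2, 36] -> [2, 22, 23, 36]
Merge: [18, 42, 48, 49] + [2, 22, 23, 36] -> [2, 18, 22, 23, 36, 42, 48, 49]

Final sorted array: [2, 18, 22, 23, 36, 42, 48, 49]

The merge sort proceeds by recursively splitting the array and merging sorted halves.
After all merges, the sorted array is [2, 18, 22, 23, 36, 42, 48, 49].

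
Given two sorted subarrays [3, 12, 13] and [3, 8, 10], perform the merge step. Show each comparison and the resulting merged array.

Merging process:

Compare 3 vs 3: take 3 from left. Merged: [3]
Compare 12 vs 3: take 3 from right. Merged: [3, 3]
Compare 12 vs 8: take 8 from right. Merged: [3, 3, 8]
Compare 12 vs 10: take 10 from right. Merged: [3, 3, 8, 10]
Append remaining from left: [12, 13]. Merged: [3, 3, 8, 10, 12, 13]

Final merged array: [3, 3, 8, 10, 12, 13]
Total comparisons: 4

The merged array is [3, 3, 8, 10, 12, 13], requiring 4 comparisons. The merge step runs in O(n) time where n is the total number of elements.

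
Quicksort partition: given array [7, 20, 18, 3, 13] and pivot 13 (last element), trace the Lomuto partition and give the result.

Lomuto partition with pivot = 13:

Initial array: [7, 20, 18, 3, 13]

arr[0]=7 <= 13: swap with position 0, array becomes [7, 20, 18, 3, 13]
arr[1]=20 > 13: no swap
arr[2]=18 > 13: no swap
arr[3]=3 <= 13: swap with position 1, array becomes [7, 3, 18, 20, 13]

Place pivot at position 2: [7, 3, 13, 20, 18]
Pivot position: 2

After partitioning with pivot 13, the array becomes [7, 3, 13, 20, 18]. The pivot is placed at index 2. All elements to the left of the pivot are <= 13, and all elements to the right are > 13.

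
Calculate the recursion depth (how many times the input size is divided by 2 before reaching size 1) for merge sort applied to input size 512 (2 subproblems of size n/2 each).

For divide and conquer with division factor 2:

Problem sizes at each level:
Level 0: 512
Level 1: 256
Level 2: 128
Level 3: 64
Level 4: 32
Level 5: 16
Level 6: 8
Level 7: 4
Level 8: 2
Level 9: 1

The root is level 0 and the size-1 base case is level 9 (the tree spans levels 0 through 9, i.e. 10 levels counting the root), so the depth is the number of divisions: log_2(512) = 9

The recursion tree depth is log_2(512) = 9. At each level, the problem size is divided by 2, so it takes 9 divisions to reduce to a base case of size 1. The algorithm makes 2 recursive calls at each level.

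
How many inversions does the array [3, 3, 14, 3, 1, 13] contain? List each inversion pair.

Finding inversions in [3, 3, 14, 3, 1, 13]:

(0, 4): arr[0]=3 > arr[4]=1
(1, 4): arr[1]=3 > arr[4]=1
(2, 3): arr[2]=14 > arr[3]=3
(2, 4): arr[2]=14 > arr[4]=1
(2, 5): arr[2]=14 > arr[5]=13
(3, 4): arr[3]=3 > arr[4]=1

Total inversions: 6

The array has 6 inversion(s): (0,4), (1,4), (2,3), (2,4), (2,5), (3,4). Each pair (i,j) satisfies i < j and arr[i] > arr[j].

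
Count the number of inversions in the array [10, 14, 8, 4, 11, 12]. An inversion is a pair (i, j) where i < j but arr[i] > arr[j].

Finding inversions in [10, 14, 8, 4, 11, 12]:

(0, 2): arr[0]=10 > arr[2]=8
(0, 3): arr[0]=10 > arr[3]=4
(1, 2): arr[1]=14 > arr[2]=8
(1, 3): arr[1]=14 > arr[3]=4
(1, 4): arr[1]=14 > arr[4]=11
(1, 5): arr[1]=14 > arr[5]=12
(2, 3): arr[2]=8 > arr[3]=4

Total inversions: 7

The array has 7 inversion(s): (0,2), (0,3), (1,2), (1,3), (1,4), (1,5), (2,3). Each pair (i,j) satisfies i < j and arr[i] > arr[j].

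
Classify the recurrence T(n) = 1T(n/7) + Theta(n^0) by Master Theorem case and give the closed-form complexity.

Master Theorem for T(n) = 1T(n/7) + O(n^0):

a = 1, b = 7, c = 0
log_b(a) = log_7(1) = 0.0000

Case 2: c = 0 = log_7(1) = 0.0000
T(n) = O(n^0 log n) = O(log n)

For T(n) = 1T(n/7) + O(n^0): log_7(1) = 0.0000. This is Case 2 of the Master Theorem (c = log_b(a), equal work at all levels), giving O(log n).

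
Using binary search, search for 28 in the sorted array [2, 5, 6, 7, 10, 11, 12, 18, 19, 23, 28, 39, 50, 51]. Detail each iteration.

Binary search for 28 in [2, 5, 6, 7, 10, 11, 12, 18, 19, 23, 28, 39, 50, 51]:

lo=0, hi=13, mid=6, arr[mid]=12 -> 12 < 28, search right half
lo=7, hi=13, mid=10, arr[mid]=28 -> Found target at index 10!

Binary search finds 28 at index 10 after 2 comparisons. The search repeatedly halves the search space by comparing with the middle element.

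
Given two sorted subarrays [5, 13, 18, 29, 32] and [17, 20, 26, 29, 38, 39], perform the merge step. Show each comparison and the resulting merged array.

Merging process:

Compare 5 vs 17: take 5 from left. Merged: [5]
Compare 13 vs 17: take 13 from left. Merged: [5, 13]
Compare 18 vs 17: take 17 from right. Merged: [5, 13, 17]
Compare 18 vs 20: take 18 from left. Merged: [5, 13, 17, 18]
Compare 29 vs 20: take 20 from right. Merged: [5, 13, 17, 18, 20]
Compare 29 vs 26: take 26 from right. Merged: [5, 13, 17, 18, 20, 26]
Compare 29 vs 29: take 29 from left. Merged: [5, 13, 17, 18, 20, 26, 29]
Compare 32 vs 29: take 29 from right. Merged: [5, 13, 17, 18, 20, 26, 29, 29]
Compare 32 vs 38: take 32 from left. Merged: [5, 13, 17, 18, 20, 26, 29, 29, 32]
Append remaining from right: [38, 39]. Merged: [5, 13, 17, 18, 20, 26, 29, 29, 32, 38, 39]

Final merged array: [5, 13, 17, 18, 20, 26, 29, 29, 32, 38, 39]
Total comparisons: 9

The merged array is [5, 13, 17, 18, 20, 26, 29, 29, 32, 38, 39], requiring 9 comparisons. The merge step runs in O(n) time where n is the total number of elements.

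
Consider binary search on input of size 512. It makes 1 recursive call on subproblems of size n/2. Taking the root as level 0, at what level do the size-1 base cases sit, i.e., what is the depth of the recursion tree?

For divide and conquer with division factor 2:

Problem sizes at each level:
Level 0: 512
Level 1: 256
Level 2: 128
Level 3: 64
Level 4: 32
Level 5: 16
Level 6: 8
Level 7: 4
Level 8: 2
Level 9: 1

The root is level 0 and the size-1 base case is level 9 (the tree spans levels 0 through 9, i.e. 10 levels counting the root), so the depth is the number of divisions: log_2(512) = 9

The recursion tree depth is log_2(512) = 9. At each level, the problem size is divided by 2, so it takes 9 divisions to reduce to a base case of size 1. The algorithm makes 1 recursive call at each level.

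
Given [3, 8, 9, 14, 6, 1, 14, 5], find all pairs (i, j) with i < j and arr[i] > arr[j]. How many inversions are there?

Finding inversions in [3, 8, 9, 14, 6, 1, 14, 5]:

(0, 5): arr[0]=3 > arr[5]=1
(1, 4): arr[1]=8 > arr[4]=6
(1, 5): arr[1]=8 > arr[5]=1
(1, 7): arr[1]=8 > arr[7]=5
(2, 4): arr[2]=9 > arr[4]=6
(2, 5): arr[2]=9 > arr[5]=1
(2, 7): arr[2]=9 > arr[7]=5
(3, 4): arr[3]=14 > arr[4]=6
(3, 5): arr[3]=14 > arr[5]=1
(3, 7): arr[3]=14 > arr[7]=5
(4, 5): arr[4]=6 > arr[5]=1
(4, 7): arr[4]=6 > arr[7]=5
(6, 7): arr[6]=14 > arr[7]=5

Total inversions: 13

The array has 13 inversion(s): (0,5), (1,4), (1,5), (1,7), (2,4), (2,5), (2,7), (3,4), (3,5), (3,7), (4,5), (4,7), (6,7). Each pair (i,j) satisfies i < j and arr[i] > arr[j].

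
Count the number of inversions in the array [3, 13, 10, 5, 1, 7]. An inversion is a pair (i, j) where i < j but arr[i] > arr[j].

Finding inversions in [3, 13, 10, 5, 1, 7]:

(0, 4): arr[0]=3 > arr[4]=1
(1, 2): arr[1]=13 > arr[2]=10
(1, 3): arr[1]=13 > arr[3]=5
(1, 4): arr[1]=13 > arr[4]=1
(1, 5): arr[1]=13 > arr[5]=7
(2, 3): arr[2]=10 > arr[3]=5
(2, 4): arr[2]=10 > arr[4]=1
(2, 5): arr[2]=10 > arr[5]=7
(3, 4): arr[3]=5 > arr[4]=1

Total inversions: 9

The array has 9 inversion(s): (0,4), (1,2), (1,3), (1,4), (1,5), (2,3), (2,4), (2,5), (3,4). Each pair (i,j) satisfies i < j and arr[i] > arr[j].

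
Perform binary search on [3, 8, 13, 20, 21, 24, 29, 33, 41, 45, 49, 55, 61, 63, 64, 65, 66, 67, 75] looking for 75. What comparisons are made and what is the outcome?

Binary search for 75 in [3, 8, 13, 20, 21, 24, 29, 33, 41, 45, 49, 55, 61, 63, 64, 65, 66, 67, 75]:

lo=0, hi=18, mid=9, arr[mid]=45 -> 45 < 75, search right half
lo=10, hi=18, mid=14, arr[mid]=64 -> 64 < 75, search right half
lo=15, hi=18, mid=16, arr[mid]=66 -> 66 < 75, search right half
lo=17, hi=18, mid=17, arr[mid]=67 -> 67 < 75, search right half
lo=18, hi=18, mid=18, arr[mid]=75 -> Found target at index 18!

Binary search finds 75 at index 18 after 5 comparisons. The search repeatedly halves the search space by comparing with the middle element.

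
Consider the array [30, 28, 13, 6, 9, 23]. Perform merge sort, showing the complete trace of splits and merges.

Merge sort trace:

Split: [30, 28, 13, 6, 9, 23] -> [30, 28, 13] and [6, 9, 23]
  Split: [30, 28, 13] -> [30] and [28, 13]
    Split: [28, 13] -> [28] and [13]
    Merge: [28] + [13] -> [13, 28]
  Merge: [30] + [13, 28] -> [13, 28, 30]
  Split: [6, 9, 23] -> [6] and [9, 23]
    Split: [9, 23] -> [9] and [23]
    Merge: [9] + [23] -> [9, 23]
  Merge: [6] + [9, 23] -> [6, 9, 23]
Merge: [13, 28, 30] + [6, 9, 23] -> [6, 9, 13, 23, 28, 30]

Final sorted array: [6, 9, 13, 23, 28, 30]

The merge sort proceeds by recursively splitting the array and merging sorted halves.
After all merges, the sorted array is [6, 9, 13, 23, 28, 30].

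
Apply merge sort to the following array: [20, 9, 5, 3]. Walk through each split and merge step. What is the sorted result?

Merge sort trace:

Split: [20, 9, 5, 3] -> [20, 9] and [5, 3]
  Split: [20, 9] -> [20] and [9]
  Merge: [20] + [9] -> [9, 20]
  Split: [5, 3] -> [5] and [3]
  Merge: [5] + [3] -> [3, 5]
Merge: [9, 20] + [3, 5] -> [3, 5, 9, 20]

Final sorted array: [3, 5, 9, 20]

The merge sort proceeds by recursively splitting the array and merging sorted halves.
After all merges, the sorted array is [3, 5, 9, 20].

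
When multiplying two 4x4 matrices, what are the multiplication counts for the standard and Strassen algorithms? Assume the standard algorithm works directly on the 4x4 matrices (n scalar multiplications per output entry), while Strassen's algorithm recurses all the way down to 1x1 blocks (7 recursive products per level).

Matrix multiplication for 4x4 matrices:

Standard algorithm: 4^3 = 64 multiplications
Strassen's algorithm: 7^(log2(4)) = 7^2 = 49 multiplications
Savings: 64 - 49 = 15 multiplications

Standard: 64 multiplications (4^3). Strassen: 49 multiplications (7^2). Strassen reduces 8 recursive multiplications to 7 at each level.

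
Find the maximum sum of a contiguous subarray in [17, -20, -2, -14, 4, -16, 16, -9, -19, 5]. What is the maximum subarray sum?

Using Kadane's algorithm on [17, -20, -2, -14, 4, -16, 16, -9, -19, 5]:

Scanning through the array:
Position 1 (value -20): max_ending_here = -3, max_so_far = 17
Position 2 (value -2): max_ending_here = -2, max_so_far = 17
Position 3 (value -14): max_ending_here = -14, max_so_far = 17
Position 4 (value 4): max_ending_here = 4, max_so_far = 17
Position 5 (value -16): max_ending_here = -12, max_so_far = 17
Position 6 (value 16): max_ending_here = 16, max_so_far = 17
Position 7 (value -9): max_ending_here = 7, max_so_far = 17
Position 8 (value -19): max_ending_here = -12, max_so_far = 17
Position 9 (value 5): max_ending_here = 5, max_so_far = 17

Maximum subarray: [17]
Maximum sum: 17

The maximum subarray is [17] with sum 17. This subarray runs from index 0 to index 0.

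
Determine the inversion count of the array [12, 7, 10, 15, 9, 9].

Finding inversions in [12, 7, 10, 15, 9, 9]:

(0, 1): arr[0]=12 > arr[1]=7
(0, 2): arr[0]=12 > arr[2]=10
(0, 4): arr[0]=12 > arr[4]=9
(0, 5): arr[0]=12 > arr[5]=9
(2, 4): arr[2]=10 > arr[4]=9
(2, 5): arr[2]=10 > arr[5]=9
(3, 4): arr[3]=15 > arr[4]=9
(3, 5): arr[3]=15 > arr[5]=9

Total inversions: 8

The array has 8 inversion(s): (0,1), (0,2), (0,4), (0,5), (2,4), (2,5), (3,4), (3,5). Each pair (i,j) satisfies i < j and arr[i] > arr[j].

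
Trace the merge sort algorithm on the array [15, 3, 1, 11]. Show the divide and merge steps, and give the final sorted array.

Merge sort trace:

Split: [15, 3, 1, 11] -> [15, 3] and [1, 11]
  Split: [15, 3] -> [15] and [3]
  Merge: [15] + [3] -> [3, 15]
  Split: [1, 11] -> [1] and [11]
  Merge: [1] + [11] -> [1, 11]
Merge: [3, 15] + [1, 11] -> [1, 3, 11, 15]

Final sorted array: [1, 3, 11, 15]

The merge sort proceeds by recursively splitting the array and merging sorted halves.
After all merges, the sorted array is [1, 3, 11, 15].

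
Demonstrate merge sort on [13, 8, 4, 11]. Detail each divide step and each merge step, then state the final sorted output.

Merge sort trace:

Split: [13, 8, 4, 11] -> [13, 8] and [4, 11]
  Split: [13, 8] -> [13] and [8]
  Merge: [13] + [8] -> [8, 13]
  Split: [4, 11] -> [4] and [11]
  Merge: [4] + [11] -> [4, 11]
Merge: [8, 13] + [4, 11] -> [4, 8, 11, 13]

Final sorted array: [4, 8, 11, 13]

The merge sort proceeds by recursively splitting the array and merging sorted halves.
After all merges, the sorted array is [4, 8, 11, 13].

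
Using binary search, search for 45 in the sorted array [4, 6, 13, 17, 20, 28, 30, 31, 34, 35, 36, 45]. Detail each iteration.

Binary search for 45 in [4, 6, 13, 17, 20, 28, 30, 31, 34, 35, 36, 45]:

lo=0, hi=11, mid=5, arr[mid]=28 -> 28 < 45, search right half
lo=6, hi=11, mid=8, arr[mid]=34 -> 34 < 45, search right half
lo=9, hi=11, mid=10, arr[mid]=36 -> 36 < 45, search right half
lo=11, hi=11, mid=11, arr[mid]=45 -> Found target at index 11!

Binary search finds 45 at index 11 after 4 comparisons. The search repeatedly halves the search space by comparing with the middle element.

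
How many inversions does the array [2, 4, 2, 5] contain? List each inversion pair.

Finding inversions in [2, 4, 2, 5]:

(1, 2): arr[1]=4 > arr[2]=2

Total inversions: 1

The array has 1 inversion(s): (1,2). Each pair (i,j) satisfies i < j and arr[i] > arr[j].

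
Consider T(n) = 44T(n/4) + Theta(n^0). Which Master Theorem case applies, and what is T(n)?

Master Theorem for T(n) = 44T(n/4) + O(n^0):

a = 44, b = 4, c = 0
log_b(a) = log_4(44) = 2.7297

Case 1: c = 0 < log_4(44) = 2.7297
T(n) = O(n^(log_4 44))

For T(n) = 44T(n/4) + O(n^0): log_4(44) = 2.7297. This is Case 1 of the Master Theorem (c < log_b(a), work dominated by leaves), giving O(n^(log_4 44)).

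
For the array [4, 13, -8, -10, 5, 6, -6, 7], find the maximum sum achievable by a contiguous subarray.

Using Kadane's algorithm on [4, 13, -8, -10, 5, 6, -6, 7]:

Scanning through the array:
Position 1 (value 13): max_ending_here = 17, max_so_far = 17
Position 2 (value -8): max_ending_here = 9, max_so_far = 17
Position 3 (value -10): max_ending_here = -1, max_so_far = 17
Position 4 (value 5): max_ending_here = 5, max_so_far = 17
Position 5 (value 6): max_ending_here = 11, max_so_far = 17
Position 6 (value -6): max_ending_here = 5, max_so_far = 17
Position 7 (value 7): max_ending_here = 12, max_so_far = 17

Maximum subarray: [4, 13]
Maximum sum: 17

The maximum subarray is [4, 13] with sum 17. This subarray runs from index 0 to index 1.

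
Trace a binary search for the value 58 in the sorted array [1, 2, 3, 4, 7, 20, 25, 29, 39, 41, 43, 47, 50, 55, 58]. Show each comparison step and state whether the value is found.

Binary search for 58 in [1, 2, 3, 4, 7, 20, 25, 29, 39, 41, 43, 47, 50, 55, 58]:

lo=0, hi=14, mid=7, arr[mid]=29 -> 29 < 58, search right half
lo=8, hi=14, mid=11, arr[mid]=47 -> 47 < 58, search right half
lo=12, hi=14, mid=13, arr[mid]=55 -> 55 < 58, search right half
lo=14, hi=14, mid=14, arr[mid]=58 -> Found target at index 14!

Binary search finds 58 at index 14 after 4 comparisons. The search repeatedly halves the search space by comparing with the middle element.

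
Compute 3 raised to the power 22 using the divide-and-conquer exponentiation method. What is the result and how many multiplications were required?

Computing 3^22 by squaring (build up from 3^1; each line after the first costs one multiplication):

3^1 = 3
3^2 = (3^1)^2 = 3^2 = 9
3^4 = (3^2)^2 = 9^2 = 81
3^5 = 3 * 3^4 = 3 * 81 = 243
3^10 = (3^5)^2 = 243^2 = 59049
3^11 = 3 * 3^10 = 3 * 59049 = 177147
3^22 = (3^11)^2 = 177147^2 = 31381059609

Result: 31381059609
Multiplications needed: 6 (6 lines after 3^1)

3^22 = 31381059609. Using exponentiation by squaring, this requires 6 multiplications. The key idea: if the exponent is even, square the half-power; if odd, multiply by the base once.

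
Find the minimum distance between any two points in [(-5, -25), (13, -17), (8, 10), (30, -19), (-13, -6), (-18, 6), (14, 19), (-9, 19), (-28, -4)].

Computing all pairwise distances among 9 points:

d((-5, -25), (13, -17)) = 19.6977
d((-5, -25), (8, 10)) = 37.3363
d((-5, -25), (30, -19)) = 35.5106
d((-5, -25), (-13, -6)) = 20.6155
d((-5, -25), (-18, 6)) = 33.6155
d((-5, -25), (14, 19)) = 47.927
d((-5, -25), (-9, 19)) = 44.1814
d((-5, -25), (-28, -4)) = 31.1448
d((13, -17), (8, 10)) = 27.4591
d((13, -17), (30, -19)) = 17.1172
d((13, -17), (-13, -6)) = 28.2312
d((13, -17), (-18, 6)) = 38.6005
d((13, -17), (14, 19)) = 36.0139
d((13, -17), (-9, 19)) = 42.19
d((13, -17), (-28, -4)) = 43.0116
d((8, 10), (30, -19)) = 36.4005
d((8, 10), (-13, -6)) = 26.4008
d((8, 10), (-18, 6)) = 26.3059
d((8, 10), (14, 19)) = 10.8167 <-- minimum
d((8, 10), (-9, 19)) = 19.2354
d((8, 10), (-28, -4)) = 38.6264
d((30, -19), (-13, -6)) = 44.9222
d((30, -19), (-18, 6)) = 54.1202
d((30, -19), (14, 19)) = 41.2311
d((30, -19), (-9, 19)) = 54.4518
d((30, -19), (-28, -4)) = 59.9083
d((-13, -6), (-18, 6)) = 13.0
d((-13, -6), (14, 19)) = 36.7967
d((-13, -6), (-9, 19)) = 25.318
d((-13, -6), (-28, -4)) = 15.1327
d((-18, 6), (14, 19)) = 34.5398
d((-18, 6), (-9, 19)) = 15.8114
d((-18, 6), (-28, -4)) = 14.1421
d((14, 19), (-9, 19)) = 23.0
d((14, 19), (-28, -4)) = 47.8853
d((-9, 19), (-28, -4)) = 29.8329

Closest pair: (8, 10) and (14, 19) with distance 10.8167

The closest pair is (8, 10) and (14, 19) with Euclidean distance 10.8167. For 9 points, brute-force pairwise comparison is shown above. For large n, the divide-and-conquer algorithm (sort by x, recurse on halves, check the dividing strip) achieves O(n log n).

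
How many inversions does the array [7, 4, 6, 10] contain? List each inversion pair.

Finding inversions in [7, 4, 6, 10]:

(0, 1): arr[0]=7 > arr[1]=4
(0, 2): arr[0]=7 > arr[2]=6

Total inversions: 2

The array has 2 inversion(s): (0,1), (0,2). Each pair (i,j) satisfies i < j and arr[i] > arr[j].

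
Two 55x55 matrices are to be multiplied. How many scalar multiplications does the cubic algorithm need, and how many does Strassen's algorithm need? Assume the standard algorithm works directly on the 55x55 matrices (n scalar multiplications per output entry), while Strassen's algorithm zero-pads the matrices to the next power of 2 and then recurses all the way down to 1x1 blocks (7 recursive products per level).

Matrix multiplication for 55x55 matrices:

Strassen's algorithm requires power-of-2 dimensions. Pad 55x55 to 64x64 (next power of 2).

Standard algorithm: 55^3 = 166375 multiplications
Strassen's algorithm: 7^(log2(64)) = 7^6 = 117649 multiplications
Savings: 166375 - 117649 = 48726 multiplications

Standard: 166375 multiplications (55^3). Strassen: 117649 multiplications (7^6, after padding to 64x64). Strassen reduces 8 recursive multiplications to 7 at each level.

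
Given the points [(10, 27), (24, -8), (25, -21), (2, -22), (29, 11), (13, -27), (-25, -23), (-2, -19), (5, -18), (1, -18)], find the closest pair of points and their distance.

Computing all pairwise distances among 10 points:

d((10, 27), (24, -8)) = 37.6962
d((10, 27), (25, -21)) = 50.2892
d((10, 27), (2, -22)) = 49.6488
d((10, 27), (29, 11)) = 24.8395
d((10, 27), (13, -27)) = 54.0833
d((10, 27), (-25, -23)) = 61.0328
d((10, 27), (-2, -19)) = 47.5395
d((10, 27), (5, -18)) = 45.2769
d((10, 27), (1, -18)) = 45.8912
d((24, -8), (25, -21)) = 13.0384
d((24, -8), (2, -22)) = 26.0768
d((24, -8), (29, 11)) = 19.6469
d((24, -8), (13, -27)) = 21.9545
d((24, -8), (-25, -23)) = 51.2445
d((24, -8), (-2, -19)) = 28.2312
d((24, -8), (5, -18)) = 21.4709
d((24, -8), (1, -18)) = 25.0799
d((25, -21), (2, -22)) = 23.0217
d((25, -21), (29, 11)) = 32.249
d((25, -21), (13, -27)) = 13.4164
d((25, -21), (-25, -23)) = 50.04
d((25, -21), (-2, -19)) = 27.074
d((25, -21), (5, -18)) = 20.2237
d((25, -21), (1, -18)) = 24.1868
d((2, -22), (29, 11)) = 42.638
d((2, -22), (13, -27)) = 12.083
d((2, -22), (-25, -23)) = 27.0185
d((2, -22), (-2, -19)) = 5.0
d((2, -22), (5, -18)) = 5.0
d((2, -22), (1, -18)) = 4.1231
d((29, 11), (13, -27)) = 41.2311
d((29, 11), (-25, -23)) = 63.8122
d((29, 11), (-2, -19)) = 43.1393
d((29, 11), (5, -18)) = 37.6431
d((29, 11), (1, -18)) = 40.3113
d((13, -27), (-25, -23)) = 38.2099
d((13, -27), (-2, -19)) = 17.0
d((13, -27), (5, -18)) = 12.0416
d((13, -27), (1, -18)) = 15.0
d((-25, -23), (-2, -19)) = 23.3452
d((-25, -23), (5, -18)) = 30.4138
d((-25, -23), (1, -18)) = 26.4764
d((-2, -19), (5, -18)) = 7.0711
d((-2, -19), (1, -18)) = 3.1623 <-- minimum
d((5, -18), (1, -18)) = 4.0

Closest pair: (-2, -19) and (1, -18) with distance 3.1623

The closest pair is (-2, -19) and (1, -18) with Euclidean distance 3.1623. For 10 points, brute-force pairwise comparison is shown above. For large n, the divide-and-conquer algorithm (sort by x, recurse on halves, check the dividing strip) achieves O(n log n).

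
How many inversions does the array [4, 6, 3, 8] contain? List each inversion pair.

Finding inversions in [4, 6, 3, 8]:

(0, 2): arr[0]=4 > arr[2]=3
(1, 2): arr[1]=6 > arr[2]=3

Total inversions: 2

The array has 2 inversion(s): (0,2), (1,2). Each pair (i,j) satisfies i < j and arr[i] > arr[j].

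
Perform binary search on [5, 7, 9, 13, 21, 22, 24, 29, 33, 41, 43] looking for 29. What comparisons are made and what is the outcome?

Binary search for 29 in [5, 7, 9, 13, 21, 22, 24, 29, 33, 41, 43]:

lo=0, hi=10, mid=5, arr[mid]=22 -> 22 < 29, search right half
lo=6, hi=10, mid=8, arr[mid]=33 -> 33 > 29, search left half
lo=6, hi=7, mid=6, arr[mid]=24 -> 24 < 29, search right half
lo=7, hi=7, mid=7, arr[mid]=29 -> Found target at index 7!

Binary search finds 29 at index 7 after 4 comparisons. The search repeatedly halves the search space by comparing with the middle element.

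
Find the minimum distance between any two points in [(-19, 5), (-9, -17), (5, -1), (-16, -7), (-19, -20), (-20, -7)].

Computing all pairwise distances among 6 points:

d((-19, 5), (-9, -17)) = 24.1661
d((-19, 5), (5, -1)) = 24.7386
d((-19, 5), (-16, -7)) = 12.3693
d((-19, 5), (-19, -20)) = 25.0
d((-19, 5), (-20, -7)) = 12.0416
d((-9, -17), (5, -1)) = 21.2603
d((-9, -17), (-16, -7)) = 12.2066
d((-9, -17), (-19, -20)) = 10.4403
d((-9, -17), (-20, -7)) = 14.8661
d((5, -1), (-16, -7)) = 21.8403
d((5, -1), (-19, -20)) = 30.6105
d((5, -1), (-20, -7)) = 25.7099
d((-16, -7), (-19, -20)) = 13.3417
d((-16, -7), (-20, -7)) = 4.0 <-- minimum
d((-19, -20), (-20, -7)) = 13.0384

Closest pair: (-16, -7) and (-20, -7) with distance 4.0

The closest pair is (-16, -7) and (-20, -7) with Euclidean distance 4.0. For 6 points, brute-force pairwise comparison is shown above. For large n, the divide-and-conquer algorithm (sort by x, recurse on halves, check the dividing strip) achieves O(n log n).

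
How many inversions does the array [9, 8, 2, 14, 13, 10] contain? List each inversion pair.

Finding inversions in [9, 8, 2, 14, 13, 10]:

(0, 1): arr[0]=9 > arr[1]=8
(0, 2): arr[0]=9 > arr[2]=2
(1, 2): arr[1]=8 > arr[2]=2
(3, 4): arr[3]=14 > arr[4]=13
(3, 5): arr[3]=14 > arr[5]=10
(4, 5): arr[4]=13 > arr[5]=10

Total inversions: 6

The array has 6 inversion(s): (0,1), (0,2), (1,2), (3,4), (3,5), (4,5). Each pair (i,j) satisfies i < j and arr[i] > arr[j].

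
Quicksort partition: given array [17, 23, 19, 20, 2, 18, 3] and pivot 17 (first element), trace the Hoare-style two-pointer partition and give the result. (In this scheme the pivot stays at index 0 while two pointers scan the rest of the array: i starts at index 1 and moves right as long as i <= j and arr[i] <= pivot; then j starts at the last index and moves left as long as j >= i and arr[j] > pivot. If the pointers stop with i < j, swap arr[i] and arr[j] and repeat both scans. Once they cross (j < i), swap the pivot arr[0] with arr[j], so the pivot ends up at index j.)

Hoare-style two-pointer partition with pivot = 17:

Initial array: [17, 23, 19, 20, 2, 18, 3]

Pointers start at i = 1, j = 6.
i stops at index 1 (arr[1]=23 > 17), j stops at index 6 (arr[6]=3 <= 17): swap arr[1] and arr[6], array becomes [17, 3, 19, 20, 2, 18, 23]
i stops at index 2 (arr[2]=19 > 17), j stops at index 4 (arr[4]=2 <= 17): swap arr[2] and arr[4], array becomes [17, 3, 2, 20, 19, 18, 23]
i ends at 3, j ends at 2: the pointers have crossed (j < i), so scanning stops.

Swap pivot arr[0] with arr[2] to place pivot at position 2: [2, 3, 17, 20, 19, 18, 23]
Pivot position: 2

After partitioning with pivot 17, the array becomes [2, 3, 17, 20, 19, 18, 23]. The pivot is placed at index 2. All elements to the left of the pivot are <= 17, and all elements to the right are > 17.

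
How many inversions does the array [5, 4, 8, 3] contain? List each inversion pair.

Finding inversions in [5, 4, 8, 3]:

(0, 1): arr[0]=5 > arr[1]=4
(0, 3): arr[0]=5 > arr[3]=3
(1, 3): arr[1]=4 > arr[3]=3
(2, 3): arr[2]=8 > arr[3]=3

Total inversions: 4

The array has 4 inversion(s): (0,1), (0,3), (1,3), (2,3). Each pair (i,j) satisfies i < j and arr[i] > arr[j].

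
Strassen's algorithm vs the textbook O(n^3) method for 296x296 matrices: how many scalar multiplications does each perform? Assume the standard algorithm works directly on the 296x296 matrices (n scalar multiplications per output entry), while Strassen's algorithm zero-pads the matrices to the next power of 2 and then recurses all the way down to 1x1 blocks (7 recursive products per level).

Matrix multiplication for 296x296 matrices:

Strassen's algorithm requires power-of-2 dimensions. Pad 296x296 to 512x512 (next power of 2).

Standard algorithm: 296^3 = 25934336 multiplications
Strassen's algorithm: 7^(log2(512)) = 7^9 = 40353607 multiplications
Difference: 25934336 - 40353607 = -14419271 (Strassen uses MORE here due to padding overhead — for small or just-over-power-of-2 n, padding can outweigh the per-level savings)

Standard: 25934336 multiplications (296^3). Strassen: 40353607 multiplications (7^9, after padding to 512x512). Strassen reduces 8 recursive multiplications to 7 at each level.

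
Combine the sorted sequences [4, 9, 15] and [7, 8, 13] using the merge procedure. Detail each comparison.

Merging process:

Compare 4 vs 7: take 4 from left. Merged: [4]
Compare 9 vs 7: take 7 from right. Merged: [4, 7]
Compare 9 vs 8: take 8 from right. Merged: [4, 7, 8]
Compare 9 vs 13: take 9 from left. Merged: [4, 7, 8, 9]
Compare 15 vs 13: take 13 from right. Merged: [4, 7, 8, 9, 13]
Append remaining from left: [15]. Merged: [4, 7, 8, 9, 13, 15]

Final merged array: [4, 7, 8, 9, 13, 15]
Total comparisons: 5

The merged array is [4, 7, 8, 9, 13, 15], requiring 5 comparisons. The merge step runs in O(n) time where n is the total number of elements.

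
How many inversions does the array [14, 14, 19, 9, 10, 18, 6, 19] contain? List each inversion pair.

Finding inversions in [14, 14, 19, 9, 10, 18, 6, 19]:

(0, 3): arr[0]=14 > arr[3]=9
(0, 4): arr[0]=14 > arr[4]=10
(0, 6): arr[0]=14 > arr[6]=6
(1, 3): arr[1]=14 > arr[3]=9
(1, 4): arr[1]=14 > arr[4]=10
(1, 6): arr[1]=14 > arr[6]=6
(2, 3): arr[2]=19 > arr[3]=9
(2, 4): arr[2]=19 > arr[4]=10
(2, 5): arr[2]=19 > arr[5]=18
(2, 6): arr[2]=19 > arr[6]=6
(3, 6): arr[3]=9 > arr[6]=6
(4, 6): arr[4]=10 > arr[6]=6
(5, 6): arr[5]=18 > arr[6]=6

Total inversions: 13

The array has 13 inversion(s): (0,3), (0,4), (0,6), (1,3), (1,4), (1,6), (2,3), (2,4), (2,5), (2,6), (3,6), (4,6), (5,6). Each pair (i,j) satisfies i < j and arr[i] > arr[j].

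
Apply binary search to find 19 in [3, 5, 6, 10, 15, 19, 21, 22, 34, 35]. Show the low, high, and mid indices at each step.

Binary search for 19 in [3, 5, 6, 10, 15, 19, 21, 22, 34, 35]:

lo=0, hi=9, mid=4, arr[mid]=15 -> 15 < 19, search right half
lo=5, hi=9, mid=7, arr[mid]=22 -> 22 > 19, search left half
lo=5, hi=6, mid=5, arr[mid]=19 -> Found target at index 5!

Binary search finds 19 at index 5 after 3 comparisons. The search repeatedly halves the search space by comparing with the middle element.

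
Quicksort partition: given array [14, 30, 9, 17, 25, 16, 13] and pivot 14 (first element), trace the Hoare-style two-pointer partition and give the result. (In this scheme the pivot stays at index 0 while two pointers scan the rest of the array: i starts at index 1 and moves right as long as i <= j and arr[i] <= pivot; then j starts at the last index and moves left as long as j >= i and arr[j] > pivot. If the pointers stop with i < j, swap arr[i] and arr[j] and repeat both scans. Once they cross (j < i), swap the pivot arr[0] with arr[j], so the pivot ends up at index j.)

Hoare-style two-pointer partition with pivot = 14:

Initial array: [14, 30, 9, 17, 25, 16, 13]

Pointers start at i = 1, j = 6.
i stops at index 1 (arr[1]=30 > 14), j stops at index 6 (arr[6]=13 <= 14): swap arr[1] and arr[6], array becomes [14, 13, 9, 17, 25, 16, 30]
i ends at 3, j ends at 2: the pointers have crossed (j < i), so scanning stops.

Swap pivot arr[0] with arr[2] to place pivot at position 2: [9, 13, 14, 17, 25, 16, 30]
Pivot position: 2

After partitioning with pivot 14, the array becomes [9, 13, 14, 17, 25, 16, 30]. The pivot is placed at index 2. All elements to the left of the pivot are <= 14, and all elements to the right are > 14.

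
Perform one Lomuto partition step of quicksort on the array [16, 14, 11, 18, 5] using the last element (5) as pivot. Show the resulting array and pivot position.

Lomuto partition with pivot = 5:

Initial array: [16, 14, 11, 18, 5]

arr[0]=16 > 5: no swap
arr[1]=14 > 5: no swap
arr[2]=11 > 5: no swap
arr[3]=18 > 5: no swap

Place pivot at position 0: [5, 14, 11, 18, 16]
Pivot position: 0

After partitioning with pivot 5, the array becomes [5, 14, 11, 18, 16]. The pivot is placed at index 0. All elements to the left of the pivot are <= 5, and all elements to the right are > 5.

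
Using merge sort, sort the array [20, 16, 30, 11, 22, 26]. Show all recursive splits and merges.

Merge sort trace:

Split: [20, 16, 30, 11, 22, 26] -> [20, 16, 30] and [11, 22, 26]
  Split: [20, 16, 30] -> [20] and [16, 30]
    Split: [16, 30] -> [16] and [30]
    Merge: [16] + [30] -> [16, 30]
  Merge: [20] + [16, 30] -> [16, 20, 30]
  Split: [11, 22, 26] -> [11] and [22, 26]
    Split: [22, 26] -> [22] and [26]
    Merge: [22] + [26] -> [22, 26]
  Merge: [11] + [22, 26] -> [11, 22, 26]
Merge: [16, 20, 30] + [11, 22, 26] -> [11, 16, 20, 22, 26, 30]

Final sorted array: [11, 16, 20, 22, 26, 30]

The merge sort proceeds by recursively splitting the array and merging sorted halves.
After all merges, the sorted array is [11, 16, 20, 22, 26, 30].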